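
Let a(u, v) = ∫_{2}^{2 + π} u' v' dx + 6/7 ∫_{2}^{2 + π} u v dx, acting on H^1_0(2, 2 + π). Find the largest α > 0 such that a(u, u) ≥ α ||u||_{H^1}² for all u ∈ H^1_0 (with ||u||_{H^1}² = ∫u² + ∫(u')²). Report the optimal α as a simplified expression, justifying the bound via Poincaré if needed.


α = 13/14

Coercivity of a(·,·) on H^1_0(2, 2 + π) means a(u, u) ≥ α ||u||_{H^1}² for every u ∈ H^1_0.
The interval has length L = π, and Poincaré/coercivity depend only on L. Here a(u, u) = ∫(u')² + (6/7)·∫u².
Here 0 < c = 6/7 < 1. The condition a(u,u) ≥ α||u||_{H^1}² reads (1−α)∫(u')² ≥ (α−c)∫u². Any admissible α is ≤ 1 (rapidly oscillating u have ∫u²/∫(u')² → 0), and α = 1 would force 0 ≥ (1−c)∫u², impossible since c < 1; so 1−α > 0. By the sharp Poincaré inequality on H^1_0 of an interval of length L, ∫(u')² ≥ (π/L)²∫u² with equality for the first sine mode sin(π(x−x₀)/L) (x₀ the left endpoint), so the inequality holds for all u iff (1−α)(π/L)² ≥ α − c, i.e. α ≤ ((π/L)² + c)/((π/L)² + 1) = (1 + c(L/π)²)/(1 + (L/π)²). With (π/L)² = 1 and c = 6/7, the largest admissible constant is α = ((π/L)² + c)/((π/L)² + 1).
Simplifying, α = 13/14.


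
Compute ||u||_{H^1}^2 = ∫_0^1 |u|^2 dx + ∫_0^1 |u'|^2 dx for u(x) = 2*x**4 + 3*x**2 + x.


||u||_{H^1}^2 = 7283/126

The H^1 norm (squared) on an interval (0, L) is
  ||u||_{H^1}^2 = ∫_0^L u(x)^2 dx + ∫_0^L u'(x)^2 dx.
Compute u'(x) = 8*x**3 + 6*x + 1.
Then u(x)^2 = 4*x**8 + 12*x**6 + 4*x**5 + 9*x**4 + 6*x**3 + x**2 and u'(x)^2 = 64*x**6 + 96*x**4 + 16*x**3 + 36*x**2 + 12*x + 1.
Integrate each monomial from 0 to 1 using ∫_0^1 c·x^n dx = c·1^(n+1)/(n+1):
  ∫_0^1 u(x)^2 dx = ∫_0^1 (4*x^8 + 12*x^6 + 4*x^5 + 9*x^4 + 6*x^3 + x^2) dx. Term by term:
    ∫_0^1 4*x^8 dx = 4/9;  ∫_0^1 12*x^6 dx = 12/7;  ∫_0^1 4*x^5 dx = 2/3;
    ∫_0^1 9*x^4 dx = 9/5;  ∫_0^1 6*x^3 dx = 3/2;  ∫_0^1 x^2 dx = 1/3.
  Sum: 4/9 + 12/7 + 2/3 + 9/5 + 3/2 + 1/3 = 4069/630.
  ∫_0^1 u'(x)^2 dx = ∫_0^1 (64*x^6 + 96*x^4 + 16*x^3 + 36*x^2 + 12*x + 1) dx. Term by term:
    ∫_0^1 64*x^6 dx = 64/7;  ∫_0^1 96*x^4 dx = 96/5;  ∫_0^1 16*x^3 dx = 4;
    ∫_0^1 36*x^2 dx = 12;  ∫_0^1 12*x dx = 6;  ∫_0^1 1 dx = 1.
  Sum: 64/7 + 96/5 + 4 + 12 + 6 + 1 = 1797/35.
Adding: ||u||_{H^1}^2 = 4069/630 + 1797/35 = 7283/126.


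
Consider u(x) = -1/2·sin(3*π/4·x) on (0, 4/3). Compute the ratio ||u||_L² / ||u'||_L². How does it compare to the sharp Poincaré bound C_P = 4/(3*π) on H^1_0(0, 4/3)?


||u||_L² / ||u'||_L² = 4/(3*π) = C_P.

u(x) = -1/2·sin(3*π/4·x), so u'(x) = -3*π*cos(3*π*x/4)/8.
Writing u(x) = A·sin(kπx/L) with A = -1/2 and k = 1, use ∫_0^L sin²(kπx/L) dx = L/2 and ∫_0^L cos²(kπx/L) dx = L/2.
u² = 1/4·sin²(3*π/4·x) and (u')² = 9*π^2/64·cos²(3*π/4·x), and each of sin², cos² integrates to L/2 = 2/3 over (0, 4/3).
∫_0^4/3 u² dx = 1/6, so ||u||_L² = sqrt(6)/6.
∫_0^4/3 (u')² dx = 3*π^2/32, so ||u'||_L² = sqrt(6)*π/8.
Ratio ||u||_L² / ||u'||_L² = 4/(3*π).
Sharp Poincaré constant on H^1_0(0, 4/3) is C_P = L/π = 4/(3*π), achieved by sin(3*π/4·x).
This is the k = 1 eigenfunction (up to amplitude), so the ratio equals the sharp Poincaré constant exactly.


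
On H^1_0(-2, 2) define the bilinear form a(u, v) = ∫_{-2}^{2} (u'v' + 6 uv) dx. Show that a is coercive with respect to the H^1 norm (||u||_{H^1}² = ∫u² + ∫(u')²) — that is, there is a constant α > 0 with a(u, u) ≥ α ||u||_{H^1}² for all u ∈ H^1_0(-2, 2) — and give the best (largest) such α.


α = 1

Coercivity of a(·,·) on H^1_0(-2, 2) means a(u, u) ≥ α ||u||_{H^1}² for every u ∈ H^1_0.
The interval has length L = 4, and Poincaré/coercivity depend only on L. Here a(u, u) = ∫(u')² + (6)·∫u².
Here c = 6 ≥ 1, so a(u,u) = ∫(u')² + c∫u² ≥ ∫(u')² + ∫u² = ||u||_{H^1}², i.e. α = 1 works. No larger α is possible: a(u,u) ≥ α||u||_{H^1}² means (1−α)∫(u')² ≥ (α−c)∫u², and for the modes u_n = sin(nπ(x−x₀)/L) (x₀ the left endpoint) one has ∫u_n²/∫(u_n')² = (L/(nπ))² → 0, so a(u_n,u_n)/||u_n||_{H^1}² → 1. Hence the optimal constant is α = 1.
Therefore α = 1.


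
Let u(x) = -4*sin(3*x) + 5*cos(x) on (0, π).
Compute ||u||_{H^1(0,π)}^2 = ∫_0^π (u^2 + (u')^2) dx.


||u||_{H^1(0,π)}^2 = 105*π

u'(x) = -5*sin(x) - 12*cos(3*x).
Expand u² and (u')² and integrate term by term on (0, π), using: for integers n ≥ 1, ∫_0^π sin²(nx) dx = ∫_0^π cos²(nx) dx = π/2; for n ≠ n', ∫_0^π sin(nx)sin(n'x) dx = ∫_0^π cos(nx)cos(n'x) dx = 0; and by product-to-sum, ∫_0^π sin(nx)cos(n'x) dx = ½∫_0^π [sin((n+n')x) + sin((n−n')x)] dx, which is 0 when n+n' is even and 2n/(n²−n'²) when n+n' is odd (it need not vanish on (0, π)).
  u² squared terms: (-4)²·∫sin(3x)² dx = 16·π/2 = 8*π;  (5)²·∫cos(x)² dx = 25·π/2 = 25*π/2.
  u² cross terms: 2·(-4)·(5)·∫sin(3x)·cos(x) dx = -40·(0) = 0.
  So ∫_0^π u² dx = 8*π + 25*π/2 + 0 = 41*π/2.
  (u')² squared terms: (-12)²·∫cos(3x)² dx = 144·π/2 = 72*π;  (-5)²·∫sin(x)² dx = 25·π/2 = 25*π/2.
  (u')² cross terms: 2·(-12)·(-5)·∫cos(3x)·sin(x) dx = 120·(0) = 0.
  So ∫_0^π (u')² dx = 72*π + 25*π/2 + 0 = 169*π/2.
||u||_{H^1}^2 = (41*π/2) + (169*π/2) = 105*π.


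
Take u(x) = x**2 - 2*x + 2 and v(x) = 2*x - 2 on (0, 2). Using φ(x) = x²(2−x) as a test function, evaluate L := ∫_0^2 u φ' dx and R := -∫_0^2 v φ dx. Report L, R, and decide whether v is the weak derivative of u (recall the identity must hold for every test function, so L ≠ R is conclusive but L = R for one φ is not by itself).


LHS = -8/15, RHS = -8/15. Yes, v = u' weakly.

u(x) = x**2 - 2*x + 2, classical derivative u'(x) = 2*x - 2.
φ(x) = x²(2−x), so φ'(x) = x*(4 - 3*x).
Note φ(0) = φ(2) = 0, so the boundary term u·φ vanishes.
LHS = ∫_0^2 u(x) φ'(x) dx = ∫_0^2 (-3*x^4 + 10*x^3 - 14*x^2 + 8*x) dx. Term by term:
  ∫_0^2 -3*x^4 dx = -96/5;  ∫_0^2 10*x^3 dx = 40;  ∫_0^2 -14*x^2 dx = -112/3;
  ∫_0^2 8*x dx = 16.
Sum: -96/5 + 40 − 112/3 + 16 = -8/15.
So LHS = -8/15.
∫_0^2 v(x) φ(x) dx = ∫_0^2 (-2*x^4 + 6*x^3 - 4*x^2) dx. Term by term:
  ∫_0^2 -2*x^4 dx = -64/5;  ∫_0^2 6*x^3 dx = 24;  ∫_0^2 -4*x^2 dx = -32/3.
Sum: -64/5 + 24 − 32/3 = 8/15.
So RHS = -∫_0^2 v(x) φ(x) dx = -8/15.
LHS = RHS, so the identity holds for this test φ.
Moreover u is smooth here and v(x) = u'(x) = 2*x - 2 pointwise, so the identity holds for every test function. Hence v is the weak derivative of u.


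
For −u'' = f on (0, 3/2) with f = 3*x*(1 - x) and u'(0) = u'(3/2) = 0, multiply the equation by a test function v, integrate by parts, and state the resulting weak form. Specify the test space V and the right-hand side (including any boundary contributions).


V = H^1(0, 3/2) (no boundary constraint on v; u is determined up to an additive constant); weak form: ∫_0^3/2 u'v' dx = ∫_0^3/2 (3*x*(1 - x)) v dx for all v ∈ V.

Multiply both sides by a test function v and integrate from 0 to 3/2:
  ∫_0^3/2 −u''(x) v(x) dx = ∫_0^3/2 f(x) v(x) dx.
Integrate the LHS by parts once:
  ∫_0^3/2 −u'' v dx = −[u'(x) v(x)]_0^3/2 + ∫_0^3/2 u'(x) v'(x) dx.
Thus ∫_0^3/2 u'(x) v'(x) dx = ∫_0^3/2 f(x) v(x) dx + [u'(x) v(x)]_0^3/2.
Choose V so that boundary terms are either known or forced to vanish.
u has homogeneous Neumann: u'(0) = u'(3/2) = 0. So [u' v]_0^3/2 = 0·v(3/2) − 0·v(0) = 0 for any v; take V = H^1(0, 3/2).
Weak formulation: find u (satisfying any essential BC) such that ∫_0^3/2 u'(x) v'(x) dx = ∫_0^3/2 f v dx for all v ∈ V (homogeneous Neumann, so boundary terms vanish).
Substituting f(x) = 3*x*(1 - x), the right-hand side is ∫_0^3/2 (3*x*(1 - x)) v dx.
Compatibility check (pure Neumann): taking v ≡ 1 ∈ V gives 0 = ∫_0^3/2 f dx + (0) − (0), i.e. ∫_0^3/2 f dx must equal u'(0) − u'(3/2) = 0. Indeed ∫_0^3/2 (3*x*(1 - x)) dx = 0, so the data are compatible. The solution is then unique only up to an additive constant (fix it e.g. by requiring ∫_0^3/2 u dx = 0).


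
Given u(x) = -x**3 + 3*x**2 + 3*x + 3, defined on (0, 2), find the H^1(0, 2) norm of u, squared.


||u||_{H^1}^2 = 6968/35

The H^1 norm (squared) on an interval (0, L) is
  ||u||_{H^1}^2 = ∫_0^L u(x)^2 dx + ∫_0^L u'(x)^2 dx.
Compute u'(x) = -3*x**2 + 6*x + 3.
Then u(x)^2 = x**6 - 6*x**5 + 3*x**4 + 12*x**3 + 27*x**2 + 18*x + 9 and u'(x)^2 = 9*x**4 - 36*x**3 + 18*x**2 + 36*x + 9.
Integrate each monomial from 0 to 2 using ∫_0^2 c·x^n dx = c·2^(n+1)/(n+1):
  ∫_0^2 u(x)^2 dx = ∫_0^2 (x^6 - 6*x^5 + 3*x^4 + 12*x^3 + 27*x^2 + 18*x + 9) dx. Term by term:
    ∫_0^2 x^6 dx = 128/7;  ∫_0^2 -6*x^5 dx = -64;  ∫_0^2 3*x^4 dx = 96/5;
    ∫_0^2 12*x^3 dx = 48;  ∫_0^2 27*x^2 dx = 72;  ∫_0^2 18*x dx = 36;
    ∫_0^2 9 dx = 18.
  Sum: 128/7 − 64 + 96/5 + 48 + 72 + 36 + 18 = 5162/35.
  ∫_0^2 u'(x)^2 dx = ∫_0^2 (9*x^4 - 36*x^3 + 18*x^2 + 36*x + 9) dx. Term by term:
    ∫_0^2 9*x^4 dx = 288/5;  ∫_0^2 -36*x^3 dx = -144;  ∫_0^2 18*x^2 dx = 48;
    ∫_0^2 36*x dx = 72;  ∫_0^2 9 dx = 18.
  Sum: 288/5 − 144 + 48 + 72 + 18 = 258/5.
Adding: ||u||_{H^1}^2 = 5162/35 + 258/5 = 6968/35.


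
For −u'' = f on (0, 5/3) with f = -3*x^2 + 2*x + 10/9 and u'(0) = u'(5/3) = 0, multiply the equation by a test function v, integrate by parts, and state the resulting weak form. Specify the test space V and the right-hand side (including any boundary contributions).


V = H^1(0, 5/3) (no boundary constraint on v; u is determined up to an additive constant); weak form: ∫_0^5/3 u'v' dx = ∫_0^5/3 (-3*x^2 + 2*x + 10/9) v dx for all v ∈ V.

Multiply both sides by a test function v and integrate from 0 to 5/3:
  ∫_0^5/3 −u''(x) v(x) dx = ∫_0^5/3 f(x) v(x) dx.
Integrate the LHS by parts once:
  ∫_0^5/3 −u'' v dx = −[u'(x) v(x)]_0^5/3 + ∫_0^5/3 u'(x) v'(x) dx.
Thus ∫_0^5/3 u'(x) v'(x) dx = ∫_0^5/3 f(x) v(x) dx + [u'(x) v(x)]_0^5/3.
Choose V so that boundary terms are either known or forced to vanish.
u has homogeneous Neumann: u'(0) = u'(5/3) = 0. So [u' v]_0^5/3 = 0·v(5/3) − 0·v(0) = 0 for any v; take V = H^1(0, 5/3).
Weak formulation: find u (satisfying any essential BC) such that ∫_0^5/3 u'(x) v'(x) dx = ∫_0^5/3 f v dx for all v ∈ V (homogeneous Neumann, so boundary terms vanish).
Substituting f(x) = -3*x^2 + 2*x + 10/9, the right-hand side is ∫_0^5/3 (-3*x^2 + 2*x + 10/9) v dx.
Compatibility check (pure Neumann): taking v ≡ 1 ∈ V gives 0 = ∫_0^5/3 f dx + (0) − (0), i.e. ∫_0^5/3 f dx must equal u'(0) − u'(5/3) = 0. Indeed ∫_0^5/3 (-3*x^2 + 2*x + 10/9) dx = 0, so the data are compatible. The solution is then unique only up to an additive constant (fix it e.g. by requiring ∫_0^5/3 u dx = 0).


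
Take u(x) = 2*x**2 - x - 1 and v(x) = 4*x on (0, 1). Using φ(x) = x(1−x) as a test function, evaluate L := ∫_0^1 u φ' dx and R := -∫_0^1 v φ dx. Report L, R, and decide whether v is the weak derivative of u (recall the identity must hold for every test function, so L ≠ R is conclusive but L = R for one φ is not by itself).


LHS = -1/6, RHS = -1/3. No, v is not the weak derivative of u.

u(x) = 2*x**2 - x - 1, classical derivative u'(x) = 4*x - 1.
φ(x) = x(1−x), so φ'(x) = 1 - 2*x.
Note φ(0) = φ(1) = 0, so the boundary term u·φ vanishes.
LHS = ∫_0^1 u(x) φ'(x) dx = ∫_0^1 (-4*x^3 + 4*x^2 + x - 1) dx. Term by term:
  ∫_0^1 -4*x^3 dx = -1;  ∫_0^1 4*x^2 dx = 4/3;  ∫_0^1 x dx = 1/2;
  ∫_0^1 -1 dx = -1.
Sum: -1 + 4/3 + 1/2 − 1 = -1/6.
So LHS = -1/6.
∫_0^1 v(x) φ(x) dx = ∫_0^1 (-4*x^3 + 4*x^2) dx. Term by term:
  ∫_0^1 -4*x^3 dx = -1;  ∫_0^1 4*x^2 dx = 4/3.
Sum: -1 + 4/3 = 1/3.
So RHS = -∫_0^1 v(x) φ(x) dx = -1/3.
LHS − RHS = 1/6 ≠ 0, so the identity fails.
(For a valid weak derivative the identity must hold for EVERY test function, in particular this one. The failure shows v is NOT the weak derivative of u.)
Correct weak derivative would be u'(x) = 4*x - 1.


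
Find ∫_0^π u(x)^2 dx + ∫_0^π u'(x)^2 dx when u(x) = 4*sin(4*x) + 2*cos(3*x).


||u||_{H^1(0,π)}^2 = 1280/7 + 156*π

u'(x) = -6*sin(3*x) + 16*cos(4*x).
Expand u² and (u')² and integrate term by term on (0, π), using: for integers n ≥ 1, ∫_0^π sin²(nx) dx = ∫_0^π cos²(nx) dx = π/2; for n ≠ n', ∫_0^π sin(nx)sin(n'x) dx = ∫_0^π cos(nx)cos(n'x) dx = 0; and by product-to-sum, ∫_0^π sin(nx)cos(n'x) dx = ½∫_0^π [sin((n+n')x) + sin((n−n')x)] dx, which is 0 when n+n' is even and 2n/(n²−n'²) when n+n' is odd (it need not vanish on (0, π)).
  u² squared terms: (2)²·∫cos(3x)² dx = 4·π/2 = 2*π;  (4)²·∫sin(4x)² dx = 16·π/2 = 8*π.
  u² cross terms: 2·(2)·(4)·∫cos(3x)·sin(4x) dx = 16·(8/7) = 128/7.
  So ∫_0^π u² dx = 2*π + 8*π + 128/7 = 128/7 + 10*π.
  (u')² squared terms: (-6)²·∫sin(3x)² dx = 36·π/2 = 18*π;  (16)²·∫cos(4x)² dx = 256·π/2 = 128*π.
  (u')² cross terms: 2·(-6)·(16)·∫sin(3x)·cos(4x) dx = -192·(-6/7) = 1152/7.
  So ∫_0^π (u')² dx = 18*π + 128*π + 1152/7 = 1152/7 + 146*π.
||u||_{H^1}^2 = (128/7 + 10*π) + (1152/7 + 146*π) = 1280/7 + 156*π.


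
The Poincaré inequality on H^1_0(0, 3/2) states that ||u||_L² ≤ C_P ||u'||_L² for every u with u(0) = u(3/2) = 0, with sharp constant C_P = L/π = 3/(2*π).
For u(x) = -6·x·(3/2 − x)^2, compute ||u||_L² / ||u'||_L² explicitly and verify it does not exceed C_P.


||u||_L² / ||u'||_L² = 3*sqrt(14)/28 < C_P = 3/(2*π).

u(x) = -6·x·(3/2 − x)^2, so u'(x) = 9*(1 - 2*x)*(x - 3/2).
u(x) = -6·x·(3/2 − x)^2 vanishes at x = 0 and x = 3/2, so u ∈ H^1_0(0, 3/2). Differentiate via the product rule and integrate the resulting polynomials term by term.
  ∫_0^3/2 u² dx = ∫_0^3/2 (36*x^6 - 216*x^5 + 486*x^4 - 486*x^3 + 729*x^2/4) dx. Term by term:
    ∫_0^3/2 36*x^6 dx = 19683/224;  ∫_0^3/2 -216*x^5 dx = -6561/16;  ∫_0^3/2 486*x^4 dx = 59049/80;
    ∫_0^3/2 -486*x^3 dx = -19683/32;  ∫_0^3/2 729*x^2/4 dx = 6561/32.
  Sum: 19683/224 − 6561/16 + 59049/80 − 19683/32 + 6561/32 = 6561/1120.
  ∫_0^3/2 (u')² dx = ∫_0^3/2 (324*x^4 - 1296*x^3 + 1782*x^2 - 972*x + 729/4) dx. Term by term:
    ∫_0^3/2 324*x^4 dx = 19683/40;  ∫_0^3/2 -1296*x^3 dx = -6561/4;  ∫_0^3/2 1782*x^2 dx = 8019/4;
    ∫_0^3/2 -972*x dx = -2187/2;  ∫_0^3/2 729/4 dx = 2187/8.
  Sum: 19683/40 − 6561/4 + 8019/4 − 2187/2 + 2187/8 = 729/20.
∫_0^3/2 u² dx = 6561/1120, so ||u||_L² = 81*sqrt(70)/280.
∫_0^3/2 (u')² dx = 729/20, so ||u'||_L² = 27*sqrt(5)/10.
Ratio ||u||_L² / ||u'||_L² = 3*sqrt(14)/28.
Sharp Poincaré constant on H^1_0(0, 3/2) is C_P = L/π = 3/(2*π), achieved by sin(2*π/3·x).
A polynomial bump cannot attain the sharp Poincaré constant (only the first sine eigenfunction does), so the ratio is strictly less than C_P, consistent with ||u||_L² ≤ C_P ||u'||_L².


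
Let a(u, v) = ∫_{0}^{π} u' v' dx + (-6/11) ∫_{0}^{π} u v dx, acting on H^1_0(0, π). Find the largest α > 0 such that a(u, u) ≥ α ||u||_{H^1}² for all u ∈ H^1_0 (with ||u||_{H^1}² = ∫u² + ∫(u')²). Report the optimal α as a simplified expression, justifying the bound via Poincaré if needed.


α = 5/22

Coercivity of a(·,·) on H^1_0(0, π) means a(u, u) ≥ α ||u||_{H^1}² for every u ∈ H^1_0.
The interval has length L = π, and Poincaré/coercivity depend only on L. Here a(u, u) = ∫(u')² + (-6/11)·∫u².
Here c = -6/11 < 0 with |c| < (π/L)² = 1, so coercivity still holds. The condition a(u,u) ≥ α||u||_{H^1}² reads (1−α)∫(u')² ≥ (α−c)∫u². Any admissible α is ≤ 1 (rapidly oscillating u have ∫u²/∫(u')² → 0), and α = 1 would force 0 ≥ (1−c)∫u², impossible since c < 1; so 1−α > 0. By the sharp Poincaré inequality on H^1_0 of an interval of length L, ∫(u')² ≥ (π/L)²∫u² with equality for the first sine mode sin(π(x−x₀)/L) (x₀ the left endpoint), so the inequality holds for all u iff (1−α)(π/L)² ≥ α − c, i.e. α ≤ ((π/L)² + c)/((π/L)² + 1) = (1 + c(L/π)²)/(1 + (L/π)²). (Direct route, valid since c ≤ 0: Poincaré gives c∫u² ≥ c(L/π)²∫(u')², so a(u,u) ≥ (1 + c(L/π)²)∫(u')², while ||u||_{H^1}² ≤ (1 + (L/π)²)∫(u')²; dividing yields the same α.) With (π/L)² = 1 and c = -6/11, the largest admissible constant is α = ((π/L)² + c)/((π/L)² + 1).
Simplifying, α = 5/22.


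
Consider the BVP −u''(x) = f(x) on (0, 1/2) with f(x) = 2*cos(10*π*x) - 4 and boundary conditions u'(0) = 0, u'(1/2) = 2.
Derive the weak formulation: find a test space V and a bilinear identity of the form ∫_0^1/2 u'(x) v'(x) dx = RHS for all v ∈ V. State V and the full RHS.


V = H^1(0, 1/2) (v unrestricted at boundary; u is determined up to an additive constant); weak form: ∫_0^1/2 u'v' dx = ∫_0^1/2 (2*cos(10*π*x) - 4) v dx + 2·v(1/2) for all v ∈ V.

Multiply both sides by a test function v and integrate from 0 to 1/2:
  ∫_0^1/2 −u''(x) v(x) dx = ∫_0^1/2 f(x) v(x) dx.
Integrate the LHS by parts once:
  ∫_0^1/2 −u'' v dx = −[u'(x) v(x)]_0^1/2 + ∫_0^1/2 u'(x) v'(x) dx.
Thus ∫_0^1/2 u'(x) v'(x) dx = ∫_0^1/2 f(x) v(x) dx + [u'(x) v(x)]_0^1/2.
Choose V so that boundary terms are either known or forced to vanish.
u has inhomogeneous Neumann u'(0) = 0, u'(1/2) = 2. [u' v]_0^1/2 = (2)·v(1/2) − (0)·v(0) = 2·v(1/2). Take V = H^1(0, 1/2); boundary term becomes part of RHS.
Weak formulation: find u (satisfying any essential BC) such that ∫_0^1/2 u'(x) v'(x) dx = ∫_0^1/2 f v dx + 2·v(1/2) for all v ∈ V (Neumann data are natural BCs: they enter the RHS as boundary terms).
Substituting f(x) = 2*cos(10*π*x) - 4, the right-hand side is ∫_0^1/2 (2*cos(10*π*x) - 4) v dx + 2·v(1/2).
Compatibility check (pure Neumann): taking v ≡ 1 ∈ V gives 0 = ∫_0^1/2 f dx + (2) − (0), i.e. ∫_0^1/2 f dx must equal u'(0) − u'(1/2) = -2. Indeed ∫_0^1/2 (2*cos(10*π*x) - 4) dx = -2, so the data are compatible. The solution is then unique only up to an additive constant (fix it e.g. by requiring ∫_0^1/2 u dx = 0).


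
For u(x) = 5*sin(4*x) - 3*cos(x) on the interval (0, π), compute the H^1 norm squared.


||u||_{H^1(0,π)}^2 = -32 + 443*π/2

u'(x) = 3*sin(x) + 20*cos(4*x).
Expand u² and (u')² and integrate term by term on (0, π), using: for integers n ≥ 1, ∫_0^π sin²(nx) dx = ∫_0^π cos²(nx) dx = π/2; for n ≠ n', ∫_0^π sin(nx)sin(n'x) dx = ∫_0^π cos(nx)cos(n'x) dx = 0; and by product-to-sum, ∫_0^π sin(nx)cos(n'x) dx = ½∫_0^π [sin((n+n')x) + sin((n−n')x)] dx, which is 0 when n+n' is even and 2n/(n²−n'²) when n+n' is odd (it need not vanish on (0, π)).
  u² squared terms: (-3)²·∫cos(x)² dx = 9·π/2 = 9*π/2;  (5)²·∫sin(4x)² dx = 25·π/2 = 25*π/2.
  u² cross terms: 2·(-3)·(5)·∫cos(x)·sin(4x) dx = -30·(8/15) = -16.
  So ∫_0^π u² dx = 9*π/2 + 25*π/2 − 16 = -16 + 17*π.
  (u')² squared terms: (3)²·∫sin(x)² dx = 9·π/2 = 9*π/2;  (20)²·∫cos(4x)² dx = 400·π/2 = 200*π.
  (u')² cross terms: 2·(3)·(20)·∫sin(x)·cos(4x) dx = 120·(-2/15) = -16.
  So ∫_0^π (u')² dx = 9*π/2 + 200*π − 16 = -16 + 409*π/2.
||u||_{H^1}^2 = (-16 + 17*π) + (-16 + 409*π/2) = -32 + 443*π/2.


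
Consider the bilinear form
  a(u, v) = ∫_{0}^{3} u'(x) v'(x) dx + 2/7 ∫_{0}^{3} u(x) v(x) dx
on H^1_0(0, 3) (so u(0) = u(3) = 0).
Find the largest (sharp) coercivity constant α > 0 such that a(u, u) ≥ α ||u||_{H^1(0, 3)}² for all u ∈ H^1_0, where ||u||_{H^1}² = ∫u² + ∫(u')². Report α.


α = (18/7 + π^2)/(9 + π^2)

Coercivity of a(·,·) on H^1_0(0, 3) means a(u, u) ≥ α ||u||_{H^1}² for every u ∈ H^1_0.
The interval has length L = 3, and Poincaré/coercivity depend only on L. Here a(u, u) = ∫(u')² + (2/7)·∫u².
Here 0 < c = 2/7 < 1. The condition a(u,u) ≥ α||u||_{H^1}² reads (1−α)∫(u')² ≥ (α−c)∫u². Any admissible α is ≤ 1 (rapidly oscillating u have ∫u²/∫(u')² → 0), and α = 1 would force 0 ≥ (1−c)∫u², impossible since c < 1; so 1−α > 0. By the sharp Poincaré inequality on H^1_0 of an interval of length L, ∫(u')² ≥ (π/L)²∫u² with equality for the first sine mode sin(π(x−x₀)/L) (x₀ the left endpoint), so the inequality holds for all u iff (1−α)(π/L)² ≥ α − c, i.e. α ≤ ((π/L)² + c)/((π/L)² + 1) = (1 + c(L/π)²)/(1 + (L/π)²). With (π/L)² = π^2/9 and c = 2/7, the largest admissible constant is α = ((π/L)² + c)/((π/L)² + 1).
Simplifying, α = (18/7 + π^2)/(9 + π^2).


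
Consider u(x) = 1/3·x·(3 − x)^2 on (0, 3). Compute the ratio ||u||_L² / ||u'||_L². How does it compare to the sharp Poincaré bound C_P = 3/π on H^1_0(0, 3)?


||u||_L² / ||u'||_L² = 3*sqrt(14)/14 < C_P = 3/π.

u(x) = 1/3·x·(3 − x)^2, so u'(x) = (x - 3)*(x - 1).
u(x) = 1/3·x·(3 − x)^2 vanishes at x = 0 and x = 3, so u ∈ H^1_0(0, 3). Differentiate via the product rule and integrate the resulting polynomials term by term.
  ∫_0^3 u² dx = ∫_0^3 (x^6/9 - 4*x^5/3 + 6*x^4 - 12*x^3 + 9*x^2) dx. Term by term:
    ∫_0^3 x^6/9 dx = 243/7;  ∫_0^3 -4*x^5/3 dx = -162;  ∫_0^3 6*x^4 dx = 1458/5;
    ∫_0^3 -12*x^3 dx = -243;  ∫_0^3 9*x^2 dx = 81.
  Sum: 243/7 − 162 + 1458/5 − 243 + 81 = 81/35.
  ∫_0^3 (u')² dx = ∫_0^3 (x^4 - 8*x^3 + 22*x^2 - 24*x + 9) dx. Term by term:
    ∫_0^3 x^4 dx = 243/5;  ∫_0^3 -8*x^3 dx = -162;  ∫_0^3 22*x^2 dx = 198;
    ∫_0^3 -24*x dx = -108;  ∫_0^3 9 dx = 27.
  Sum: 243/5 − 162 + 198 − 108 + 27 = 18/5.
∫_0^3 u² dx = 81/35, so ||u||_L² = 9*sqrt(35)/35.
∫_0^3 (u')² dx = 18/5, so ||u'||_L² = 3*sqrt(10)/5.
Ratio ||u||_L² / ||u'||_L² = 3*sqrt(14)/14.
Sharp Poincaré constant on H^1_0(0, 3) is C_P = L/π = 3/π, achieved by sin(π/3·x).
A polynomial bump cannot attain the sharp Poincaré constant (only the first sine eigenfunction does), so the ratio is strictly less than C_P, consistent with ||u||_L² ≤ C_P ||u'||_L².


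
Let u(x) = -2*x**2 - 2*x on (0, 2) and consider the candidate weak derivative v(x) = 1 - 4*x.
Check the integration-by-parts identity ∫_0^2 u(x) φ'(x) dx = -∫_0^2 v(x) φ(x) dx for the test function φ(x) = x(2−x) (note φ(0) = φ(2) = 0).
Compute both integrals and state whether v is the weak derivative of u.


LHS = 8, RHS = 4. No, v is not the weak derivative of u.

u(x) = -2*x**2 - 2*x, classical derivative u'(x) = -4*x - 2.
φ(x) = x(2−x), so φ'(x) = 2 - 2*x.
Note φ(0) = φ(2) = 0, so the boundary term u·φ vanishes.
LHS = ∫_0^2 u(x) φ'(x) dx = ∫_0^2 (4*x^3 - 4*x) dx. Term by term:
  ∫_0^2 4*x^3 dx = 16;  ∫_0^2 -4*x dx = -8.
Sum: 16 − 8 = 8.
So LHS = 8.
∫_0^2 v(x) φ(x) dx = ∫_0^2 (4*x^3 - 9*x^2 + 2*x) dx. Term by term:
  ∫_0^2 4*x^3 dx = 16;  ∫_0^2 -9*x^2 dx = -24;  ∫_0^2 2*x dx = 4.
Sum: 16 − 24 + 4 = -4.
So RHS = -∫_0^2 v(x) φ(x) dx = 4.
LHS − RHS = 4 ≠ 0, so the identity fails.
(For a valid weak derivative the identity must hold for EVERY test function, in particular this one. The failure shows v is NOT the weak derivative of u.)
Correct weak derivative would be u'(x) = -4*x - 2.


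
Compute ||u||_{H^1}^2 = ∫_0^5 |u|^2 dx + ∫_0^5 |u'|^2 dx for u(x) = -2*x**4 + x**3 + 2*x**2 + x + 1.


||u||_{H^1}^2 = 72716255/63

The H^1 norm (squared) on an interval (0, L) is
  ||u||_{H^1}^2 = ∫_0^L u(x)^2 dx + ∫_0^L u'(x)^2 dx.
Compute u'(x) = -8*x**3 + 3*x**2 + 4*x + 1.
Then u(x)^2 = 4*x**8 - 4*x**7 - 7*x**6 + 2*x**4 + 6*x**3 + 5*x**2 + 2*x + 1 and u'(x)^2 = 64*x**6 - 48*x**5 - 55*x**4 + 8*x**3 + 22*x**2 + 8*x + 1.
Integrate each monomial from 0 to 5 using ∫_0^5 c·x^n dx = c·5^(n+1)/(n+1):
  ∫_0^5 u(x)^2 dx = ∫_0^5 (4*x^8 - 4*x^7 - 7*x^6 + 2*x^4 + 6*x^3 + 5*x^2 + 2*x + 1) dx. Term by term:
    ∫_0^5 4*x^8 dx = 7812500/9;  ∫_0^5 -4*x^7 dx = -390625/2;  ∫_0^5 -7*x^6 dx = -78125;
    ∫_0^5 2*x^4 dx = 1250;  ∫_0^5 6*x^3 dx = 1875/2;  ∫_0^5 5*x^2 dx = 625/3;
    ∫_0^5 2*x dx = 25;  ∫_0^5 1 dx = 5.
  Sum: 7812500/9 − 390625/2 − 78125 + 1250 + 1875/2 + 625/3 + 25 + 5 = 5373395/9.
  ∫_0^5 u'(x)^2 dx = ∫_0^5 (64*x^6 - 48*x^5 - 55*x^4 + 8*x^3 + 22*x^2 + 8*x + 1) dx. Term by term:
    ∫_0^5 64*x^6 dx = 5000000/7;  ∫_0^5 -48*x^5 dx = -125000;  ∫_0^5 -55*x^4 dx = -34375;
    ∫_0^5 8*x^3 dx = 1250;  ∫_0^5 22*x^2 dx = 2750/3;  ∫_0^5 8*x dx = 100;
    ∫_0^5 1 dx = 5.
  Sum: 5000000/7 − 125000 − 34375 + 1250 + 2750/3 + 100 + 5 = 11700830/21.
Adding: ||u||_{H^1}^2 = 5373395/9 + 11700830/21 = 72716255/63.


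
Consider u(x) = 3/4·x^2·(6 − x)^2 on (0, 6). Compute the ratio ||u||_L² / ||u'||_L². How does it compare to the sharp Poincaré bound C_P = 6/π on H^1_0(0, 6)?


||u||_L² / ||u'||_L² = sqrt(3) < C_P = 6/π.

u(x) = 3/4·x^2·(6 − x)^2, so u'(x) = 3*x*(x - 6)*(x - 3).
u(x) = 3/4·x^2·(6 − x)^2 vanishes at x = 0 and x = 6, so u ∈ H^1_0(0, 6). Differentiate via the product rule and integrate the resulting polynomials term by term.
  ∫_0^6 u² dx = ∫_0^6 (9*x^8/16 - 27*x^7/2 + 243*x^6/2 - 486*x^5 + 729*x^4) dx. Term by term:
    ∫_0^6 9*x^8/16 dx = 629856;  ∫_0^6 -27*x^7/2 dx = -2834352;  ∫_0^6 243*x^6/2 dx = 34012224/7;
    ∫_0^6 -486*x^5 dx = -3779136;  ∫_0^6 729*x^4 dx = 5668704/5.
  Sum: 629856 − 2834352 + 34012224/7 − 3779136 + 5668704/5 = 314928/35.
  ∫_0^6 (u')² dx = ∫_0^6 (9*x^6 - 162*x^5 + 1053*x^4 - 2916*x^3 + 2916*x^2) dx. Term by term:
    ∫_0^6 9*x^6 dx = 2519424/7;  ∫_0^6 -162*x^5 dx = -1259712;  ∫_0^6 1053*x^4 dx = 8188128/5;
    ∫_0^6 -2916*x^3 dx = -944784;  ∫_0^6 2916*x^2 dx = 209952.
  Sum: 2519424/7 − 1259712 + 8188128/5 − 944784 + 209952 = 104976/35.
∫_0^6 u² dx = 314928/35, so ||u||_L² = 324*sqrt(105)/35.
∫_0^6 (u')² dx = 104976/35, so ||u'||_L² = 324*sqrt(35)/35.
Ratio ||u||_L² / ||u'||_L² = sqrt(3).
Sharp Poincaré constant on H^1_0(0, 6) is C_P = L/π = 6/π, achieved by sin(π/6·x).
A polynomial bump cannot attain the sharp Poincaré constant (only the first sine eigenfunction does), so the ratio is strictly less than C_P, consistent with ||u||_L² ≤ C_P ||u'||_L².


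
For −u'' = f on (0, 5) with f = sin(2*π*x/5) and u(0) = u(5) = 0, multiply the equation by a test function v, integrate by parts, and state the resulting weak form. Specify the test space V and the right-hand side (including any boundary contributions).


V = H^1_0(0, 5) (so v(0) = v(5) = 0); weak form: ∫_0^5 u'v' dx = ∫_0^5 (sin(2*π*x/5)) v dx for all v ∈ V.

Multiply both sides by a test function v and integrate from 0 to 5:
  ∫_0^5 −u''(x) v(x) dx = ∫_0^5 f(x) v(x) dx.
Integrate the LHS by parts once:
  ∫_0^5 −u'' v dx = −[u'(x) v(x)]_0^5 + ∫_0^5 u'(x) v'(x) dx.
Thus ∫_0^5 u'(x) v'(x) dx = ∫_0^5 f(x) v(x) dx + [u'(x) v(x)]_0^5.
Choose V so that boundary terms are either known or forced to vanish.
u is Dirichlet: u(0) = u(5) = 0. Let V = H^1_0(0, 5); then v(0) = v(5) = 0, and [u' v]_0^5 = 0.
Weak formulation: find u (satisfying any essential BC) such that ∫_0^5 u'(x) v'(x) dx = ∫_0^5 f v dx for all v ∈ V.
Substituting f(x) = sin(2*π*x/5), the right-hand side is ∫_0^5 (sin(2*π*x/5)) v dx.


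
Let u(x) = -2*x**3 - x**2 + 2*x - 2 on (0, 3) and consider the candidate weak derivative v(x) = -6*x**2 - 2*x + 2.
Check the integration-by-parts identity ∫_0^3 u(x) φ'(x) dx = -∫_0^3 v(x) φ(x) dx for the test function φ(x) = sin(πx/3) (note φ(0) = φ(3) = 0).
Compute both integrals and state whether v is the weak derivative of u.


LHS = -648/π^3 + 168/π, RHS = -648/π^3 + 168/π. Yes, v = u' weakly.

u(x) = -2*x**3 - x**2 + 2*x - 2, classical derivative u'(x) = -6*x**2 - 2*x + 2.
φ(x) = sin(πx/3), so φ'(x) = π*cos(π*x/3)/3.
Note φ(0) = φ(3) = 0, so the boundary term u·φ vanishes.
LHS = ∫_0^3 u(x) φ'(x) dx = ∫_0^3 (-2*π*x^3*cos(π*x/3)/3 - π*x^2*cos(π*x/3)/3 + 2*π*x*cos(π*x/3)/3 - 2*π*cos(π*x/3)/3) dx. Term by term:
  ∫_0^3 -2*π*cos(π*x/3)/3 dx = 0;  ∫_0^3 -2*π*x^3*cos(π*x/3)/3 dx = -648/π^3 + 162/π;  ∫_0^3 -π*x^2*cos(π*x/3)/3 dx = 18/π;
  ∫_0^3 2*π*x*cos(π*x/3)/3 dx = -12/π.
Sum: 0 + -648/π^3 + 162/π + 18/π − 12/π = -648/π^3 + 168/π.
So LHS = -648/π^3 + 168/π.
∫_0^3 v(x) φ(x) dx = ∫_0^3 (-6*x^2*sin(π*x/3) - 2*x*sin(π*x/3) + 2*sin(π*x/3)) dx. Term by term:
  ∫_0^3 2*sin(π*x/3) dx = 12/π;  ∫_0^3 -6*x^2*sin(π*x/3) dx = -162/π + 648/π^3;  ∫_0^3 -2*x*sin(π*x/3) dx = -18/π.
Sum: 12/π + -162/π + 648/π^3 − 18/π = -168/π + 648/π^3.
So RHS = -∫_0^3 v(x) φ(x) dx = -648/π^3 + 168/π.
LHS = RHS, so the identity holds for this test φ.
Moreover u is smooth here and v(x) = u'(x) = -6*x**2 - 2*x + 2 pointwise, so the identity holds for every test function. Hence v is the weak derivative of u.


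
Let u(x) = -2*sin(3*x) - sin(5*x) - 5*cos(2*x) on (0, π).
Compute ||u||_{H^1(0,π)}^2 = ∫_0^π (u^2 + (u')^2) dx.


||u||_{H^1(0,π)}^2 = 3020/21 + 191*π/2

u'(x) = 10*sin(2*x) - 6*cos(3*x) - 5*cos(5*x).
Expand u² and (u')² and integrate term by term on (0, π), using: for integers n ≥ 1, ∫_0^π sin²(nx) dx = ∫_0^π cos²(nx) dx = π/2; for n ≠ n', ∫_0^π sin(nx)sin(n'x) dx = ∫_0^π cos(nx)cos(n'x) dx = 0; and by product-to-sum, ∫_0^π sin(nx)cos(n'x) dx = ½∫_0^π [sin((n+n')x) + sin((n−n')x)] dx, which is 0 when n+n' is even and 2n/(n²−n'²) when n+n' is odd (it need not vanish on (0, π)).
  u² squared terms: (-1)²·∫sin(5x)² dx = 1·π/2 = π/2;  (-5)²·∫cos(2x)² dx = 25·π/2 = 25*π/2;  (-2)²·∫sin(3x)² dx = 4·π/2 = 2*π.
  u² cross terms: 2·(-1)·(-5)·∫sin(5x)·cos(2x) dx = 10·(10/21) = 100/21;  2·(-1)·(-2)·∫sin(5x)·sin(3x) dx = 4·(0) = 0;  2·(-5)·(-2)·∫cos(2x)·sin(3x) dx = 20·(6/5) = 24.
  So ∫_0^π u² dx = π/2 + 25*π/2 + 2*π + 100/21 + 0 + 24 = 604/21 + 15*π.
  (u')² squared terms: (-6)²·∫cos(3x)² dx = 36·π/2 = 18*π;  (-5)²·∫cos(5x)² dx = 25·π/2 = 25*π/2;  (10)²·∫sin(2x)² dx = 100·π/2 = 50*π.
  (u')² cross terms: 2·(-6)·(-5)·∫cos(3x)·cos(5x) dx = 60·(0) = 0;  2·(-6)·(10)·∫cos(3x)·sin(2x) dx = -120·(-4/5) = 96;  2·(-5)·(10)·∫cos(5x)·sin(2x) dx = -100·(-4/21) = 400/21.
  So ∫_0^π (u')² dx = 18*π + 25*π/2 + 50*π + 0 + 96 + 400/21 = 2416/21 + 161*π/2.
||u||_{H^1}^2 = (604/21 + 15*π) + (2416/21 + 161*π/2) = 3020/21 + 191*π/2.


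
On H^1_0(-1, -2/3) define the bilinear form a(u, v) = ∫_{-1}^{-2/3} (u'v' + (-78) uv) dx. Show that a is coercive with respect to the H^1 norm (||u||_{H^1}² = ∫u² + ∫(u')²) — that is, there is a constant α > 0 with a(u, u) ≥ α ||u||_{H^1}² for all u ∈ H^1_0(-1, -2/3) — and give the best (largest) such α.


α = 3*(-26 + 3*π^2)/(1 + 9*π^2)

Coercivity of a(·,·) on H^1_0(-1, -2/3) means a(u, u) ≥ α ||u||_{H^1}² for every u ∈ H^1_0.
The interval has length L = 1/3, and Poincaré/coercivity depend only on L. Here a(u, u) = ∫(u')² + (-78)·∫u².
Here c = -78 < 0 with |c| < (π/L)² = 9*π^2, so coercivity still holds. The condition a(u,u) ≥ α||u||_{H^1}² reads (1−α)∫(u')² ≥ (α−c)∫u². Any admissible α is ≤ 1 (rapidly oscillating u have ∫u²/∫(u')² → 0), and α = 1 would force 0 ≥ (1−c)∫u², impossible since c < 1; so 1−α > 0. By the sharp Poincaré inequality on H^1_0 of an interval of length L, ∫(u')² ≥ (π/L)²∫u² with equality for the first sine mode sin(π(x−x₀)/L) (x₀ the left endpoint), so the inequality holds for all u iff (1−α)(π/L)² ≥ α − c, i.e. α ≤ ((π/L)² + c)/((π/L)² + 1) = (1 + c(L/π)²)/(1 + (L/π)²). (Direct route, valid since c ≤ 0: Poincaré gives c∫u² ≥ c(L/π)²∫(u')², so a(u,u) ≥ (1 + c(L/π)²)∫(u')², while ||u||_{H^1}² ≤ (1 + (L/π)²)∫(u')²; dividing yields the same α.) With (π/L)² = 9*π^2 and c = -78, the largest admissible constant is α = ((π/L)² + c)/((π/L)² + 1).
Simplifying, α = 3*(-26 + 3*π^2)/(1 + 9*π^2).


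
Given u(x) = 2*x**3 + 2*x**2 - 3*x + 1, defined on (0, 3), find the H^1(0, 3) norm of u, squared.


||u||_{H^1}^2 = 147858/35

The H^1 norm (squared) on an interval (0, L) is
  ||u||_{H^1}^2 = ∫_0^L u(x)^2 dx + ∫_0^L u'(x)^2 dx.
Compute u'(x) = 6*x**2 + 4*x - 3.
Then u(x)^2 = 4*x**6 + 8*x**5 - 8*x**4 - 8*x**3 + 13*x**2 - 6*x + 1 and u'(x)^2 = 36*x**4 + 48*x**3 - 20*x**2 - 24*x + 9.
Integrate each monomial from 0 to 3 using ∫_0^3 c·x^n dx = c·3^(n+1)/(n+1):
  ∫_0^3 u(x)^2 dx = ∫_0^3 (4*x^6 + 8*x^5 - 8*x^4 - 8*x^3 + 13*x^2 - 6*x + 1) dx. Term by term:
    ∫_0^3 4*x^6 dx = 8748/7;  ∫_0^3 8*x^5 dx = 972;  ∫_0^3 -8*x^4 dx = -1944/5;
    ∫_0^3 -8*x^3 dx = -162;  ∫_0^3 13*x^2 dx = 117;  ∫_0^3 -6*x dx = -27;
    ∫_0^3 1 dx = 3.
  Sum: 8748/7 + 972 − 1944/5 − 162 + 117 − 27 + 3 = 61737/35.
  ∫_0^3 u'(x)^2 dx = ∫_0^3 (36*x^4 + 48*x^3 - 20*x^2 - 24*x + 9) dx. Term by term:
    ∫_0^3 36*x^4 dx = 8748/5;  ∫_0^3 48*x^3 dx = 972;  ∫_0^3 -20*x^2 dx = -180;
    ∫_0^3 -24*x dx = -108;  ∫_0^3 9 dx = 27.
  Sum: 8748/5 + 972 − 180 − 108 + 27 = 12303/5.
Adding: ||u||_{H^1}^2 = 61737/35 + 12303/5 = 147858/35.


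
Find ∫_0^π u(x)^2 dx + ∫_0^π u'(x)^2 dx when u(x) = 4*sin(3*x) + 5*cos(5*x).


||u||_{H^1(0,π)}^2 = 405*π

u'(x) = -25*sin(5*x) + 12*cos(3*x).
Expand u² and (u')² and integrate term by term on (0, π), using: for integers n ≥ 1, ∫_0^π sin²(nx) dx = ∫_0^π cos²(nx) dx = π/2; for n ≠ n', ∫_0^π sin(nx)sin(n'x) dx = ∫_0^π cos(nx)cos(n'x) dx = 0; and by product-to-sum, ∫_0^π sin(nx)cos(n'x) dx = ½∫_0^π [sin((n+n')x) + sin((n−n')x)] dx, which is 0 when n+n' is even and 2n/(n²−n'²) when n+n' is odd (it need not vanish on (0, π)).
  u² squared terms: (4)²·∫sin(3x)² dx = 16·π/2 = 8*π;  (5)²·∫cos(5x)² dx = 25·π/2 = 25*π/2.
  u² cross terms: 2·(4)·(5)·∫sin(3x)·cos(5x) dx = 40·(0) = 0.
  So ∫_0^π u² dx = 8*π + 25*π/2 + 0 = 41*π/2.
  (u')² squared terms: (-25)²·∫sin(5x)² dx = 625·π/2 = 625*π/2;  (12)²·∫cos(3x)² dx = 144·π/2 = 72*π.
  (u')² cross terms: 2·(-25)·(12)·∫sin(5x)·cos(3x) dx = -600·(0) = 0.
  So ∫_0^π (u')² dx = 625*π/2 + 72*π + 0 = 769*π/2.
||u||_{H^1}^2 = (41*π/2) + (769*π/2) = 405*π.


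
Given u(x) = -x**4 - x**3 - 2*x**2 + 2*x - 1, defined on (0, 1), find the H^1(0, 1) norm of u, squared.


||u||_{H^1}^2 = 2783/180

The H^1 norm (squared) on an interval (0, L) is
  ||u||_{H^1}^2 = ∫_0^L u(x)^2 dx + ∫_0^L u'(x)^2 dx.
Compute u'(x) = -4*x**3 - 3*x**2 - 4*x + 2.
Then u(x)^2 = x**8 + 2*x**7 + 5*x**6 + 2*x**4 - 6*x**3 + 8*x**2 - 4*x + 1 and u'(x)^2 = 16*x**6 + 24*x**5 + 41*x**4 + 8*x**3 + 4*x**2 - 16*x + 4.
Integrate each monomial from 0 to 1 using ∫_0^1 c·x^n dx = c·1^(n+1)/(n+1):
  ∫_0^1 u(x)^2 dx = ∫_0^1 (x^8 + 2*x^7 + 5*x^6 + 2*x^4 - 6*x^3 + 8*x^2 - 4*x + 1) dx. Term by term:
    ∫_0^1 x^8 dx = 1/9;  ∫_0^1 2*x^7 dx = 1/4;  ∫_0^1 5*x^6 dx = 5/7;
    ∫_0^1 2*x^4 dx = 2/5;  ∫_0^1 -6*x^3 dx = -3/2;  ∫_0^1 8*x^2 dx = 8/3;
    ∫_0^1 -4*x dx = -2;  ∫_0^1 1 dx = 1.
  Sum: 1/9 + 1/4 + 5/7 + 2/5 − 3/2 + 8/3 − 2 + 1 = 2069/1260.
  ∫_0^1 u'(x)^2 dx = ∫_0^1 (16*x^6 + 24*x^5 + 41*x^4 + 8*x^3 + 4*x^2 - 16*x + 4) dx. Term by term:
    ∫_0^1 16*x^6 dx = 16/7;  ∫_0^1 24*x^5 dx = 4;  ∫_0^1 41*x^4 dx = 41/5;
    ∫_0^1 8*x^3 dx = 2;  ∫_0^1 4*x^2 dx = 4/3;  ∫_0^1 -16*x dx = -8;
    ∫_0^1 4 dx = 4.
  Sum: 16/7 + 4 + 41/5 + 2 + 4/3 − 8 + 4 = 1451/105.
Adding: ||u||_{H^1}^2 = 2069/1260 + 1451/105 = 2783/180.


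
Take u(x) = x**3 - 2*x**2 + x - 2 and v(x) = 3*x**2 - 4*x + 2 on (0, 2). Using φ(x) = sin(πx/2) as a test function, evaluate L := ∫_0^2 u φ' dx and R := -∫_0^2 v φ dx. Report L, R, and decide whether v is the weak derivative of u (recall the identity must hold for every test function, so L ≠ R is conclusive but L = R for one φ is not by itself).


LHS = -12/π + 96/π^3, RHS = -16/π + 96/π^3. No, v is not the weak derivative of u.

u(x) = x**3 - 2*x**2 + x - 2, classical derivative u'(x) = 3*x**2 - 4*x + 1.
φ(x) = sin(πx/2), so φ'(x) = π*cos(π*x/2)/2.
Note φ(0) = φ(2) = 0, so the boundary term u·φ vanishes.
LHS = ∫_0^2 u(x) φ'(x) dx = ∫_0^2 (π*x^3*cos(π*x/2)/2 - π*x^2*cos(π*x/2) + π*x*cos(π*x/2)/2 - π*cos(π*x/2)) dx. Term by term:
  ∫_0^2 -π*cos(π*x/2) dx = 0;  ∫_0^2 π*x*cos(π*x/2)/2 dx = -4/π;  ∫_0^2 π*x^3*cos(π*x/2)/2 dx = -24/π + 96/π^3;
  ∫_0^2 -π*x^2*cos(π*x/2) dx = 16/π.
Sum: 0 − 4/π + -24/π + 96/π^3 + 16/π = -12/π + 96/π^3.
So LHS = -12/π + 96/π^3.
∫_0^2 v(x) φ(x) dx = ∫_0^2 (3*x^2*sin(π*x/2) - 4*x*sin(π*x/2) + 2*sin(π*x/2)) dx. Term by term:
  ∫_0^2 2*sin(π*x/2) dx = 8/π;  ∫_0^2 -4*x*sin(π*x/2) dx = -16/π;  ∫_0^2 3*x^2*sin(π*x/2) dx = -96/π^3 + 24/π.
Sum: 8/π − 16/π + -96/π^3 + 24/π = -96/π^3 + 16/π.
So RHS = -∫_0^2 v(x) φ(x) dx = -16/π + 96/π^3.
LHS − RHS = 4/π ≠ 0, so the identity fails.
(For a valid weak derivative the identity must hold for EVERY test function, in particular this one. The failure shows v is NOT the weak derivative of u.)
Correct weak derivative would be u'(x) = 3*x**2 - 4*x + 1.


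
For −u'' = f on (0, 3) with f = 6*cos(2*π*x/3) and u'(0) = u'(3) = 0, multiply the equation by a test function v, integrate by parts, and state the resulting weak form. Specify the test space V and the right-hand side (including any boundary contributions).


V = H^1(0, 3) (no boundary constraint on v; u is determined up to an additive constant); weak form: ∫_0^3 u'v' dx = ∫_0^3 (6*cos(2*π*x/3)) v dx for all v ∈ V.

Multiply both sides by a test function v and integrate from 0 to 3:
  ∫_0^3 −u''(x) v(x) dx = ∫_0^3 f(x) v(x) dx.
Integrate the LHS by parts once:
  ∫_0^3 −u'' v dx = −[u'(x) v(x)]_0^3 + ∫_0^3 u'(x) v'(x) dx.
Thus ∫_0^3 u'(x) v'(x) dx = ∫_0^3 f(x) v(x) dx + [u'(x) v(x)]_0^3.
Choose V so that boundary terms are either known or forced to vanish.
u has homogeneous Neumann: u'(0) = u'(3) = 0. So [u' v]_0^3 = 0·v(3) − 0·v(0) = 0 for any v; take V = H^1(0, 3).
Weak formulation: find u (satisfying any essential BC) such that ∫_0^3 u'(x) v'(x) dx = ∫_0^3 f v dx for all v ∈ V (homogeneous Neumann, so boundary terms vanish).
Substituting f(x) = 6*cos(2*π*x/3), the right-hand side is ∫_0^3 (6*cos(2*π*x/3)) v dx.
Compatibility check (pure Neumann): taking v ≡ 1 ∈ V gives 0 = ∫_0^3 f dx + (0) − (0), i.e. ∫_0^3 f dx must equal u'(0) − u'(3) = 0. Indeed ∫_0^3 (6*cos(2*π*x/3)) dx = 0, so the data are compatible. The solution is then unique only up to an additive constant (fix it e.g. by requiring ∫_0^3 u dx = 0).


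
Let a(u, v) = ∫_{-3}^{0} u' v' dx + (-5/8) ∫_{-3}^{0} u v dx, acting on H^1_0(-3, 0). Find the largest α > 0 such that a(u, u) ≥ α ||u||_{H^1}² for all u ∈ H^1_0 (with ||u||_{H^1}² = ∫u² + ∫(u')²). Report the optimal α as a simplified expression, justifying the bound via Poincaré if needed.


α = (-45/8 + π^2)/(9 + π^2)

Coercivity of a(·,·) on H^1_0(-3, 0) means a(u, u) ≥ α ||u||_{H^1}² for every u ∈ H^1_0.
The interval has length L = 3, and Poincaré/coercivity depend only on L. Here a(u, u) = ∫(u')² + (-5/8)·∫u².
Here c = -5/8 < 0 with |c| < (π/L)² = π^2/9, so coercivity still holds. The condition a(u,u) ≥ α||u||_{H^1}² reads (1−α)∫(u')² ≥ (α−c)∫u². Any admissible α is ≤ 1 (rapidly oscillating u have ∫u²/∫(u')² → 0), and α = 1 would force 0 ≥ (1−c)∫u², impossible since c < 1; so 1−α > 0. By the sharp Poincaré inequality on H^1_0 of an interval of length L, ∫(u')² ≥ (π/L)²∫u² with equality for the first sine mode sin(π(x−x₀)/L) (x₀ the left endpoint), so the inequality holds for all u iff (1−α)(π/L)² ≥ α − c, i.e. α ≤ ((π/L)² + c)/((π/L)² + 1) = (1 + c(L/π)²)/(1 + (L/π)²). (Direct route, valid since c ≤ 0: Poincaré gives c∫u² ≥ c(L/π)²∫(u')², so a(u,u) ≥ (1 + c(L/π)²)∫(u')², while ||u||_{H^1}² ≤ (1 + (L/π)²)∫(u')²; dividing yields the same α.) With (π/L)² = π^2/9 and c = -5/8, the largest admissible constant is α = ((π/L)² + c)/((π/L)² + 1).
Simplifying, α = (-45/8 + π^2)/(9 + π^2).


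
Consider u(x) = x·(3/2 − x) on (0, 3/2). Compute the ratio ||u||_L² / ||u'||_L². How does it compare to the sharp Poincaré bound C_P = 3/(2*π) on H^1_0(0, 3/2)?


||u||_L² / ||u'||_L² = 3*sqrt(10)/20 < C_P = 3/(2*π).

u(x) = x·(3/2 − x), so u'(x) = 3/2 - 2*x.
u(x) = x·(3/2 − x) vanishes at x = 0 and x = 3/2, so u ∈ H^1_0(0, 3/2). Differentiate via the product rule and integrate the resulting polynomials term by term.
  ∫_0^3/2 u² dx = ∫_0^3/2 (x^4 - 3*x^3 + 9*x^2/4) dx. Term by term:
    ∫_0^3/2 x^4 dx = 243/160;  ∫_0^3/2 -3*x^3 dx = -243/64;  ∫_0^3/2 9*x^2/4 dx = 81/32.
  Sum: 243/160 − 243/64 + 81/32 = 81/320.
  ∫_0^3/2 (u')² dx = ∫_0^3/2 (4*x^2 - 6*x + 9/4) dx. Term by term:
    ∫_0^3/2 4*x^2 dx = 9/2;  ∫_0^3/2 -6*x dx = -27/4;  ∫_0^3/2 9/4 dx = 27/8.
  Sum: 9/2 − 27/4 + 27/8 = 9/8.
∫_0^3/2 u² dx = 81/320, so ||u||_L² = 9*sqrt(5)/40.
∫_0^3/2 (u')² dx = 9/8, so ||u'||_L² = 3*sqrt(2)/4.
Ratio ||u||_L² / ||u'||_L² = 3*sqrt(10)/20.
Sharp Poincaré constant on H^1_0(0, 3/2) is C_P = L/π = 3/(2*π), achieved by sin(2*π/3·x).
A polynomial bump cannot attain the sharp Poincaré constant (only the first sine eigenfunction does), so the ratio is strictly less than C_P, consistent with ||u||_L² ≤ C_P ||u'||_L².
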